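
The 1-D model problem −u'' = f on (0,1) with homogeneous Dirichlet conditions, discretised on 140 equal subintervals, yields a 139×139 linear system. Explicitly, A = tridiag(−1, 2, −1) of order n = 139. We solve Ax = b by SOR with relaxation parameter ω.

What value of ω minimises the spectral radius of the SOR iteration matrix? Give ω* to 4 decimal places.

B_J for the 139×139 system has eigenvalues cos(kπ/140); ρ_J = cos(π/140) = 0.9997.
√(1−ρ_J²) simplifies to sin(π/140) = 0.02244.
ω* = 2/(1 + 0.02244) = 2/1.02244 = 1.9561.
ρ(B_{ω*}) = ω*−1 = 0.9561

ω* = 1.9561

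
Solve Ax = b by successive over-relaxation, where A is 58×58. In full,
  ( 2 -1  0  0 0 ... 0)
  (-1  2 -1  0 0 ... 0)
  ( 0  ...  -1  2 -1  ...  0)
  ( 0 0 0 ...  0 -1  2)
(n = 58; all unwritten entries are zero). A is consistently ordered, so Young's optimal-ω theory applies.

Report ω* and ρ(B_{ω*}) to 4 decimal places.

ω* = 1.8989, ρ_SOR = 0.8989

spectrum of D⁻¹(L+U) = {cos(kπ/59) : 1≤k≤58}; ρ_J = cos(π/59) = 0.9986.
√(1 − cos²(π/59)) = sin(π/59) ≈ 0.05322.
Then 2/(1+√(1−ρ_J²)) = 2/(1+0.05322); ω* = 2/1.05322 = 1.8989.
and ρ(B_{ω*}) = 1.8989 − 1 = 0.8989.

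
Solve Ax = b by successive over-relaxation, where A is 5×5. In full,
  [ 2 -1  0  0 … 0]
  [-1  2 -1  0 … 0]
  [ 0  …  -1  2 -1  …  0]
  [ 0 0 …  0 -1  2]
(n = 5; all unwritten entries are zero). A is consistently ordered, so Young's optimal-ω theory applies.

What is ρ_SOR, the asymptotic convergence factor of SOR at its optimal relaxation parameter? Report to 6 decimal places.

ρ_SOR = 0.333333

With n=5, ρ(Jacobi) = cos(π/6) = 0.866025.
1 − cos²(π/6) = sin²(π/6) ⇒ √(1−ρ_J²) = sin(π/6) = 0.5000000.
Then 2/(1+√(1−ρ_J²)) = 2/(1+0.5000000); ω* = 2/1.5000000 = 1.333333.
At ω = 1.333333 every |λ(B_ω)| = ω−1, so ρ_SOR = 0.333333.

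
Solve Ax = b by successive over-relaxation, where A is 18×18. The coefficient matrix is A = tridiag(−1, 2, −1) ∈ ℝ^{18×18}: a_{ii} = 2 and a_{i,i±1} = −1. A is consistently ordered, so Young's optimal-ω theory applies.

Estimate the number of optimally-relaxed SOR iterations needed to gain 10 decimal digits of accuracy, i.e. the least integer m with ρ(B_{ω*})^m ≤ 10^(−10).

m = 70

ρ_J = max_k |cos(kπ/19)| = cos(π/19) = 0.9863613
1 − cos²(π/19) = sin²(π/19) ⇒ √(1−ρ_J²) = sin(π/19) = 0.1645946.
Then 2/(1+√(1−ρ_J²)) = 2/(1+0.1645946); ω* = 2/1.1645946 = 1.7173358.
and ρ(B_{ω*}) = 1.7173358 − 1 = 0.7173358.
Need (0.7173358)^m ≤ 10^(−10): m ≥ 10·ln10/|ln 0.7173358| = 23.0259/0.332211 = 69.311 ⇒ m = 70.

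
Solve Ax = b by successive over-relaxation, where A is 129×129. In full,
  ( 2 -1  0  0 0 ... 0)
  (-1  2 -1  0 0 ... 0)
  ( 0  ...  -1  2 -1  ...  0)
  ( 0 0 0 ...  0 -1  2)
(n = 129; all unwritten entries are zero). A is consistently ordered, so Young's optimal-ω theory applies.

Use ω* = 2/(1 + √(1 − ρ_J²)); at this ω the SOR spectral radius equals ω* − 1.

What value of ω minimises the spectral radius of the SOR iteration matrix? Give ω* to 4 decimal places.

ω* = 1.9528

spectrum of D⁻¹(L+U) = {cos(kπ/130) : 1≤k≤129}; ρ_J = cos(π/130) = 0.9997.
√(1 − cos²(π/130)) = sin(π/130) ≈ 0.02416.
ω* = 2 / (1 + 0.02416) = 2 / 1.02416 ≈ 1.9528.
Hence ρ(B_{ω*}) = 1.9528 − 1 = 0.9528.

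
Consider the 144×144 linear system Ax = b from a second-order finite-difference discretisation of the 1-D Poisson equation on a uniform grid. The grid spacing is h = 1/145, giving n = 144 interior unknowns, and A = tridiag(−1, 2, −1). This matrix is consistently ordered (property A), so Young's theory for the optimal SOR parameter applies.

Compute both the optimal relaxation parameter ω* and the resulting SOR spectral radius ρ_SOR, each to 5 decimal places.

½·tridiag(1,0,1) at n=144: λ_k = cos(kπ/145); max |λ| at k=1 ⇒ ρ_J = cos(π/145) ≈ 0.99977.
root = sin(π/145) = 0.021664  (since 1−cos² = sin²).
Young: ω* = 2/(1+√(1−ρ_J²)) = 2/(1+0.021664) = 2/1.021664 = 1.95759.
At ω = 1.95759 every |λ(B_ω)| = ω−1, so ρ_SOR = 0.95759.

ω* = 1.95759, ρ_SOR = 0.95759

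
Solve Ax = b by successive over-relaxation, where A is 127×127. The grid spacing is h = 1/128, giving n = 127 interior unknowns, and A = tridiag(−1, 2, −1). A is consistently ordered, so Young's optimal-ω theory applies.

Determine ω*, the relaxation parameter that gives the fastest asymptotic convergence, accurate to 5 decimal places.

ω* = 1.95209

½·tridiag(1,0,1) at n=127: λ_k = cos(kπ/128); max |λ| at k=1 ⇒ ρ_J = cos(π/128) ≈ 0.99970.
1 − cos²(π/128) = sin²(π/128) ⇒ √(1−ρ_J²) = sin(π/128) = 0.024541.
ω* = 2 / (1 + 0.024541) = 2 / 1.024541 ≈ 1.95209.
Hence ρ(B_{ω*}) = 1.95209 − 1 = 0.95209.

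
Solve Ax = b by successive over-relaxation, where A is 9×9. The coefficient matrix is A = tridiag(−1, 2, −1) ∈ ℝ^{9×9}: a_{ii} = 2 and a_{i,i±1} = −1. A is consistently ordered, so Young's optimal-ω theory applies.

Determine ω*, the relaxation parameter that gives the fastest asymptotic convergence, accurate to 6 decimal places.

ω* = 1.527864

With n=9, ρ(Jacobi) = cos(π/10) = 0.951057.
√(1−ρ_J²) = |sin(π/10)| = 0.3090170
ω* = 2/(1+0.3090170) = 1.527864
and ρ(B_{ω*}) = 1.527864 − 1 = 0.527864.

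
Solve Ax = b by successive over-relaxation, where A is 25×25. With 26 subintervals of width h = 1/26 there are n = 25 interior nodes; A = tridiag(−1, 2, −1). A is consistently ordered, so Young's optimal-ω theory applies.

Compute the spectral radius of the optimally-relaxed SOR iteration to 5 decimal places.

B_J for the 25×25 system has eigenvalues cos(kπ/26); ρ_J = cos(π/26) = 0.99271.
√(1−ρ_J²) = |sin(π/26)| = 0.120537
ω* = 2/(1+0.120537) = 1.78486
ρ_SOR = ω* − 1 = 1.78486 − 1 = 0.78486.

ρ_SOR = 0.78486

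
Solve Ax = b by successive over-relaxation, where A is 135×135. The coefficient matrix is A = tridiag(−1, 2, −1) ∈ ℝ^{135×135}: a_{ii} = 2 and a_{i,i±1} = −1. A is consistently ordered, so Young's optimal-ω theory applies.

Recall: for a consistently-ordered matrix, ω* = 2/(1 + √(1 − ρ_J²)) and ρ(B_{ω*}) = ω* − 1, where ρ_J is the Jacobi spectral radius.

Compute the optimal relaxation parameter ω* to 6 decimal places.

ω* = 1.954847

B_J for the 135×135 system has eigenvalues cos(kπ/136); ρ_J = cos(π/136) = 0.999733.
√(1−ρ_J²) = |sin(π/136)| = 0.0230979
[ω*] 2 ÷ (1 + 0.0230979) = 2 ÷ 1.0230979 = 1.954847.
and ρ(B_{ω*}) = 1.954847 − 1 = 0.954847.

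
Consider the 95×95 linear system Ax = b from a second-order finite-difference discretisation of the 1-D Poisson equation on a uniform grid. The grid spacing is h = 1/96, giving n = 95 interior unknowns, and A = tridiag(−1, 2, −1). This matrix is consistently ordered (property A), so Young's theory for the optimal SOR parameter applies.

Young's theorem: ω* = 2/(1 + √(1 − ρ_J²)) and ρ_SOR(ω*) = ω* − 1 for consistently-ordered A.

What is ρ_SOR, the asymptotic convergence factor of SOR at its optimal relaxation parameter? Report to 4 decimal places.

spectrum of D⁻¹(L+U) = {cos(kπ/96) : 1≤k≤95}; ρ_J = cos(π/96) = 0.9995.
√(1−ρ_J²) simplifies to sin(π/96) = 0.03272.
ω* = 2 / (1 + 0.03272) = 2 / 1.03272 ≈ 1.9366.
ρ_SOR = ω* − 1 ≈ 0.9366.

ρ_SOR = 0.9366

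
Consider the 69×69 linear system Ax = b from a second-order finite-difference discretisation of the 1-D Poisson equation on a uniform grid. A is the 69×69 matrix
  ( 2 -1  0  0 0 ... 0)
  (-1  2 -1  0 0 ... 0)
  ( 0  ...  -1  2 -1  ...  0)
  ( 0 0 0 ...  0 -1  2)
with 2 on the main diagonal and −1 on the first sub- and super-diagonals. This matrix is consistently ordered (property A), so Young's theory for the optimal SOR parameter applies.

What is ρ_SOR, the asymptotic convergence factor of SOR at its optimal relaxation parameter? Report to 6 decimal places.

ρ_J = max_k |cos(kπ/70)| = cos(π/70) = 0.998993
1 − cos²(π/70) = sin²(π/70) ⇒ √(1−ρ_J²) = sin(π/70) = 0.0448648.
ω* = 2 / (1 + 0.0448648) = 2 / 1.0448648 ≈ 1.914123.
ρ_SOR = ω* − 1 = 1.914123 − 1 = 0.914123.

ρ_SOR = 0.914123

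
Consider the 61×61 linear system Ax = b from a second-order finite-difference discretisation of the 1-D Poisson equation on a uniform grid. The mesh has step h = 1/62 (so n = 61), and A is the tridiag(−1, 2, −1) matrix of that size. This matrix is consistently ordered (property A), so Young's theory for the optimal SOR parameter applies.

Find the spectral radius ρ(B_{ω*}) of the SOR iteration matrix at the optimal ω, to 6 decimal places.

B_J for the 61×61 system has eigenvalues cos(kπ/62); ρ_J = cos(π/62) = 0.998717.
1 − cos²(π/62) = sin²(π/62) ⇒ √(1−ρ_J²) = sin(π/62) = 0.0506492.
ω* = 2/(1+0.0506492) = 1.903585
At ω = 1.903585 every |λ(B_ω)| = ω−1, so ρ_SOR = 0.903585.

ρ_SOR = 0.903585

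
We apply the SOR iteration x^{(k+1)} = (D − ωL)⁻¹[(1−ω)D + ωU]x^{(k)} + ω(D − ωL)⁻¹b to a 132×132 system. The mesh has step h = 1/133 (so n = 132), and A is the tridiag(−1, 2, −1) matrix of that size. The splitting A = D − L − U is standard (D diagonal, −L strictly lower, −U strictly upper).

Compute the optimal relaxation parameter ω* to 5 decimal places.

ω* = 1.95385

B_J for the 132×132 system has eigenvalues cos(kπ/133); ρ_J = cos(π/133) = 0.99972.
√(1 − cos²(π/133)) = sin(π/133) ≈ 0.023619.
[ω*] 2 ÷ (1 + 0.023619) = 2 ÷ 1.023619 = 1.95385.
[ρ_SOR] ω* − 1 = 0.95385.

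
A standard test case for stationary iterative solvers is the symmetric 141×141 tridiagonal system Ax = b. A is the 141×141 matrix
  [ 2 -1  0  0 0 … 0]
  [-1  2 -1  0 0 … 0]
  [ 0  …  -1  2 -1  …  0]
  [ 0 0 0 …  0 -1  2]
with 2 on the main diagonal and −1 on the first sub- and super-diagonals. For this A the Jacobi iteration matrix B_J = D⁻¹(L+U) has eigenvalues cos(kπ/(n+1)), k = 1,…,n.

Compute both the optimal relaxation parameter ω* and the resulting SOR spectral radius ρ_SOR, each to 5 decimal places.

½·tridiag(1,0,1) at n=141: λ_k = cos(kπ/142); max |λ| at k=1 ⇒ ρ_J = cos(π/142) ≈ 0.99976.
1 − cos²(π/142) = sin²(π/142) ⇒ √(1−ρ_J²) = sin(π/142) = 0.022122.
ω* = 2/(1+0.022122) = 1.95671
ρ(B_{ω*}) = ω*−1 = 0.95671

ω* = 1.95671, ρ_SOR = 0.95671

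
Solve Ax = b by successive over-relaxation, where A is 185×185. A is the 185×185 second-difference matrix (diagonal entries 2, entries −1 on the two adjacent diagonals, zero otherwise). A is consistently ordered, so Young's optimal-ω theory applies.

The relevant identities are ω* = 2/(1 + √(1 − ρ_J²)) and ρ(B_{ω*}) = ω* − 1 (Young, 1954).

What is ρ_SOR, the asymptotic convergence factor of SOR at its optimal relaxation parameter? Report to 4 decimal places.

ρ_SOR = 0.9668

[ρ_J] n=185: ρ(B_J) = cos(π/(n+1)) = cos(π/186) = 0.9999.
√(1 − cos²(π/186)) = sin(π/186) ≈ 0.01689.
[ω*] 2 ÷ (1 + 0.01689) = 2 ÷ 1.01689 = 1.9668.
[ρ_SOR] ω* − 1 = 0.9668.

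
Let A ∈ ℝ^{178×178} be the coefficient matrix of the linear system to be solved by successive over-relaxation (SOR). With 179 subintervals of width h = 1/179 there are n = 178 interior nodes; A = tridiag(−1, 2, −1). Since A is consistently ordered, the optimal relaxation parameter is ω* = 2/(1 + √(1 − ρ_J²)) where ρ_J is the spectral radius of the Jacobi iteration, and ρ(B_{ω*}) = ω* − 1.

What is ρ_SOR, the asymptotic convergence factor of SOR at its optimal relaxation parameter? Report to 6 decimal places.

B_J for the 178×178 system has eigenvalues cos(kπ/179); ρ_J = cos(π/179) = 0.999846.
√(1−ρ_J²) = |sin(π/179)| = 0.0175499
ω* = 2/(1+0.0175499) = 1.965506
ρ_SOR = ω* − 1 ≈ 0.965506.

ρ_SOR = 0.965506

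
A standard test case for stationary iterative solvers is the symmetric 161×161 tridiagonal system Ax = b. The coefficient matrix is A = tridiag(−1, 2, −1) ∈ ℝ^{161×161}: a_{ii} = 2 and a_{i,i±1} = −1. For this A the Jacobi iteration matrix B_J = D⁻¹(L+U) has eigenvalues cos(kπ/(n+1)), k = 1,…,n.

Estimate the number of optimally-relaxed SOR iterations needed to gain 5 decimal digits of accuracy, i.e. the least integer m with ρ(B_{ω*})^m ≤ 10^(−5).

m = 297

ρ_J = max_k |cos(kπ/162)| = cos(π/162) = 0.9998120
√(1−ρ_J²) simplifies to sin(π/162) = 0.0193913.
Then 2/(1+√(1−ρ_J²)) = 2/(1+0.0193913); ω* = 2/1.0193913 = 1.9619551.
ρ(B_{ω*}) = ω*−1 = 0.9619551
m ≥ 5·ln10 / (−ln 0.9619551) = 296.820; smallest integer m = 297.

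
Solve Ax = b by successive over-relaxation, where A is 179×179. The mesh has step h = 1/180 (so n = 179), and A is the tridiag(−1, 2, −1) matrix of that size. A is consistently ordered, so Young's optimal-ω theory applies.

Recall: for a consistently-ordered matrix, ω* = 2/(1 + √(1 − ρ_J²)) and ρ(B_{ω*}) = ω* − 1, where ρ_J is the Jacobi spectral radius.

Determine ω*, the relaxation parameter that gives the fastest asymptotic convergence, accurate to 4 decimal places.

½·tridiag(1,0,1) at n=179: λ_k = cos(kπ/180); max |λ| at k=1 ⇒ ρ_J = cos(π/180) ≈ 0.9998.
root = sin(π/180) = 0.01745  (since 1−cos² = sin²).
ω* = 2/(1 + 0.01745) = 2/1.01745 = 1.9657.
ρ(B_{ω*}) = ω*−1 = 0.9657

ω* = 1.9657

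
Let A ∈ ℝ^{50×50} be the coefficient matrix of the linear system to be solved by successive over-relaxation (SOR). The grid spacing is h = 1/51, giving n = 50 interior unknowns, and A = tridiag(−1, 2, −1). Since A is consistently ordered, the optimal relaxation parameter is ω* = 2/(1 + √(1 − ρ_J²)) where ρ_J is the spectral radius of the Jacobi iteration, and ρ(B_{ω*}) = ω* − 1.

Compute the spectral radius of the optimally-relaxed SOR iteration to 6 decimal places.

B_J for the 50×50 system has eigenvalues cos(kπ/51); ρ_J = cos(π/51) = 0.998103.
√(1−ρ_J²) = |sin(π/51)| = 0.0615609
ω* = 2/(1 + 0.0615609) = 2/1.0615609 = 1.884018.
Hence ρ(B_{ω*}) = 1.884018 − 1 = 0.884018.

ρ_SOR = 0.884018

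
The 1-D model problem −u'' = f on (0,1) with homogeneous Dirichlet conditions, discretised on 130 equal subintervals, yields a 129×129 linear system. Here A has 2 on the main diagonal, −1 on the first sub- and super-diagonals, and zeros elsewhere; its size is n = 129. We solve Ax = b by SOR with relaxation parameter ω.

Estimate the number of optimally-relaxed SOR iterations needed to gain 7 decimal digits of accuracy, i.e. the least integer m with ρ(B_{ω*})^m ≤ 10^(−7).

m = 334

B_J for the 129×129 system has eigenvalues cos(kπ/130); ρ_J = cos(π/130) = 0.9997080.
√(1−ρ_J²) simplifies to sin(π/130) = 0.0241637.
Young: ω* = 2/(1+√(1−ρ_J²)) = 2/(1+0.0241637) = 2/1.0241637 = 1.9528128.
ρ_SOR = ω* − 1 = 1.9528128 − 1 = 0.9528128.
ρ_SOR^m ≤ 10^(−7) ⇔ m ≥ 7·ln10/(−ln 0.9528128) = 16.1181/0.0483368 = 333.454; m = ⌈333.454⌉ = 334.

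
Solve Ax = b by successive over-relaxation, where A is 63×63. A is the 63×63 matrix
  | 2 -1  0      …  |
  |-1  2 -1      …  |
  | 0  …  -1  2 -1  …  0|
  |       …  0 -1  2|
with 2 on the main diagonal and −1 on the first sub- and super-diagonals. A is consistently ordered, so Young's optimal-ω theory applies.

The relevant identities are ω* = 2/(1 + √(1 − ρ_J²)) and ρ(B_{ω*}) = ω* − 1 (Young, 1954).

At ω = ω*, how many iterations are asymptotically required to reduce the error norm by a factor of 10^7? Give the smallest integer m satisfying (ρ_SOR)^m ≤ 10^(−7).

ρ_J = max_k |cos(kπ/64)| = cos(π/64) = 0.9987955
√(1−ρ_J²) simplifies to sin(π/64) = 0.0490677.
ω* = 2/(1+0.0490677) = 1.9064547
ρ_SOR = ω* − 1 = 1.9064547 − 1 = 0.9064547.
For 7 digits: m = 7·ln10 / (−ln 0.9064547) = 16.1181/0.0982142 = 164.112; round up → m = 165.

m = 165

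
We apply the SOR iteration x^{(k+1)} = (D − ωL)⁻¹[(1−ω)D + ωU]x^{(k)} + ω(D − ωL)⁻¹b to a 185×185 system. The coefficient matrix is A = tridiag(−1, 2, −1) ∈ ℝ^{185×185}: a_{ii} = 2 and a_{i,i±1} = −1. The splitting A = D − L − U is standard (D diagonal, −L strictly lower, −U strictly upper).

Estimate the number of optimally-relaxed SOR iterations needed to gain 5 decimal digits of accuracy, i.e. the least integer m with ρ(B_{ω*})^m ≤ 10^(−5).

ρ_J = max_k |cos(kπ/186)| = cos(π/186) = 0.9998574
1 − cos²(π/186) = sin²(π/186) ⇒ √(1−ρ_J²) = sin(π/186) = 0.0168895.
ω* = 2/(1 + 0.0168895) = 2/1.0168895 = 1.9667820.
Hence ρ(B_{ω*}) = 1.9667820 − 1 = 0.9667820.
5·ln10 = 11.5129; −ln(0.9667820) = 0.0337822; m = ⌈11.5129/0.0337822⌉ = ⌈340.798⌉ = 341.

m = 341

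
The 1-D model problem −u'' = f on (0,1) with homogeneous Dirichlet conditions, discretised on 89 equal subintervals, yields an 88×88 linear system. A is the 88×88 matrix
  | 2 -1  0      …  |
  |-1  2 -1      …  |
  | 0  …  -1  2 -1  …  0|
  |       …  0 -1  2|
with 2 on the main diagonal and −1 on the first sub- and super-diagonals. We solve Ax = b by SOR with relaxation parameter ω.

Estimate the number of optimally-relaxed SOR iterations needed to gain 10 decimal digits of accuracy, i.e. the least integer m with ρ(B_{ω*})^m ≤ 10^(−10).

m = 327

[ρ_J] n=88: ρ(B_J) = cos(π/(n+1)) = cos(π/89) = 0.9993771.
√(1−ρ_J²) simplifies to sin(π/89) = 0.0352915.
So ω* = 2/1.0352915 = 1.9318231 (Young).
At ω = 1.9318231 every |λ(B_ω)| = ω−1, so ρ_SOR = 0.9318231.
10·ln10 = 23.0259; −ln(0.9318231) = 0.0706123; m = ⌈23.0259/0.0706123⌉ = ⌈326.089⌉ = 327.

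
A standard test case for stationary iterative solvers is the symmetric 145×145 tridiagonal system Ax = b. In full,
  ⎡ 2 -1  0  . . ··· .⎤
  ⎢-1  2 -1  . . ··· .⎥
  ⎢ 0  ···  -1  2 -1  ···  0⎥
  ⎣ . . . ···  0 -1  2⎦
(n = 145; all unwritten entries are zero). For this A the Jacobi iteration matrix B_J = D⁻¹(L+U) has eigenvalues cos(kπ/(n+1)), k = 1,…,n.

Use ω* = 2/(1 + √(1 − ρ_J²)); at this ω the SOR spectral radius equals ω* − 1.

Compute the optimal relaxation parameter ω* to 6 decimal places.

ρ_J = max_k |cos(kπ/146)| = cos(π/146) = 0.999769
1 − cos²(π/146) = sin²(π/146) ⇒ √(1−ρ_J²) = sin(π/146) = 0.0215161.
[ω*] 2 ÷ (1 + 0.0215161) = 2 ÷ 1.0215161 = 1.957874.
[ρ_SOR] ω* − 1 = 0.957874.

ω* = 1.957874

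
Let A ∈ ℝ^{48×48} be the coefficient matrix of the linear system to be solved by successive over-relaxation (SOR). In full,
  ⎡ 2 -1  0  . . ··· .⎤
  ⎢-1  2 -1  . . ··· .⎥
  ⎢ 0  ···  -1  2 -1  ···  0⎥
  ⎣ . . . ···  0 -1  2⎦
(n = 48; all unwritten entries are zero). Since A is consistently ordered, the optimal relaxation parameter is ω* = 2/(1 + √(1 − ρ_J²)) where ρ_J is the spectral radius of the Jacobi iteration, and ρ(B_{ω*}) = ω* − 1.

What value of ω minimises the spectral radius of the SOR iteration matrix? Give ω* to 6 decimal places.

ω* = 1.879575

spectrum of D⁻¹(L+U) = {cos(kπ/49) : 1≤k≤48}; ρ_J = cos(π/49) = 0.997945.
√(1 − cos²(π/49)) = sin(π/49) ≈ 0.0640702.
ω* = 2 / (1 + 0.0640702) = 2 / 1.0640702 ≈ 1.879575.
ρ(B_{ω*}) = ω*−1 = 0.879575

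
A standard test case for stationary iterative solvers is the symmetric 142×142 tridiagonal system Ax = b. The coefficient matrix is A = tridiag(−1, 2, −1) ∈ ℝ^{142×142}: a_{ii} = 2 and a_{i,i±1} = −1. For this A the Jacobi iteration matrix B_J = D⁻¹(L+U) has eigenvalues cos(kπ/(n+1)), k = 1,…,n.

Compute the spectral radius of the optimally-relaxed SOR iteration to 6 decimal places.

ρ_SOR = 0.957010

spectrum of D⁻¹(L+U) = {cos(kπ/143) : 1≤k≤142}; ρ_J = cos(π/143) = 0.999759.
√(1−ρ_J²) simplifies to sin(π/143) = 0.0219674.
Young: ω* = 2/(1+√(1−ρ_J²)) = 2/(1+0.0219674) = 2/1.0219674 = 1.957010.
ρ_SOR = ω* − 1 ≈ 0.957010.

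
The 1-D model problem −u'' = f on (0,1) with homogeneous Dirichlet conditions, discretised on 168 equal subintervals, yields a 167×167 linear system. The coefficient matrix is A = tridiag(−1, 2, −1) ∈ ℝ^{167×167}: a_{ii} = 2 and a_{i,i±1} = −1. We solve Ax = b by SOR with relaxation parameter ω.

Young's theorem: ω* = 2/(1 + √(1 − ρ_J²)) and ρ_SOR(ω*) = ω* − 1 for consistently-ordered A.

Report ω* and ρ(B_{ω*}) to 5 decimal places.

ω* = 1.96329, ρ_SOR = 0.96329

½·tridiag(1,0,1) at n=167: λ_k = cos(kπ/168); max |λ| at k=1 ⇒ ρ_J = cos(π/168) ≈ 0.99983.
1 − cos²(π/168) = sin²(π/168) ⇒ √(1−ρ_J²) = sin(π/168) = 0.018699.
[ω*] 2 ÷ (1 + 0.018699) = 2 ÷ 1.018699 = 1.96329.
ρ_SOR = ω* − 1 = 1.96329 − 1 = 0.96329.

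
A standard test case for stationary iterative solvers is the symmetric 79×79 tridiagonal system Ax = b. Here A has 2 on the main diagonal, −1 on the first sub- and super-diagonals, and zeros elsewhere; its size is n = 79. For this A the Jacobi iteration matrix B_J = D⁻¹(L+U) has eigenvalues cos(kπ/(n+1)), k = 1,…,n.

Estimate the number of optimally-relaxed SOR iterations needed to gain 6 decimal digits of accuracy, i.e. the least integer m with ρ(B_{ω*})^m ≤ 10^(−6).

m = 176

spectrum of D⁻¹(L+U) = {cos(kπ/80) : 1≤k≤79}; ρ_J = cos(π/80) = 0.9992290.
root = sin(π/80) = 0.0392598  (since 1−cos² = sin²).
ω* = 2 / (1 + 0.0392598) = 2 / 1.0392598 ≈ 1.9244466.
Hence ρ(B_{ω*}) = 1.9244466 − 1 = 0.9244466.
Need (0.9244466)^m ≤ 10^(−6): m ≥ 6·ln10/|ln 0.9244466| = 13.8155/0.07856 = 175.859 ⇒ m = 176.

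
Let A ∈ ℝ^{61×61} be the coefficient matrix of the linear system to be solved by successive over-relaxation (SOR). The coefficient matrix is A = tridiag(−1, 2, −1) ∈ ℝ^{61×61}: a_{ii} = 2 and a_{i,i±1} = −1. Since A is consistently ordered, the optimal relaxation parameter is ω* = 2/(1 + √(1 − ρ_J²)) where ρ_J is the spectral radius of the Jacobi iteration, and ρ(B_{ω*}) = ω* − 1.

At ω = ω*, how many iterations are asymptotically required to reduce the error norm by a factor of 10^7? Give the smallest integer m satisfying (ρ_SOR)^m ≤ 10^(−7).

n=61: λ(B_J) = 1 − λ(A)/2 = cos(kπ/62); k=1 gives ρ_J = 0.9987165.
√(1 − cos²(π/62)) = sin(π/62) ≈ 0.0506492.
ω* = 2/(1 + 0.0506492) = 2/1.0506492 = 1.9035849.
Hence ρ(B_{ω*}) = 1.9035849 − 1 = 0.9035849.
Need (0.9035849)^m ≤ 10^(−7): m ≥ 7·ln10/|ln 0.9035849| = 16.1181/0.101385 = 158.979 ⇒ m = 159.

m = 159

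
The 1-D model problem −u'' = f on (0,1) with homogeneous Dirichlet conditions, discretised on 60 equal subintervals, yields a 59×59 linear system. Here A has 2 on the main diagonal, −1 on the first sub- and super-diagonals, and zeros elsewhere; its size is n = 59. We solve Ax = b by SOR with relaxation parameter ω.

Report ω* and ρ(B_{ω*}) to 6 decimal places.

ω* = 1.900534, ρ_SOR = 0.900534

[ρ_J] n=59: ρ(B_J) = cos(π/(n+1)) = cos(π/60) = 0.998630.
root = sin(π/60) = 0.0523360  (since 1−cos² = sin²).
ω* = 2/(1+0.0523360) = 1.900534
[ρ_SOR] ω* − 1 = 0.900534.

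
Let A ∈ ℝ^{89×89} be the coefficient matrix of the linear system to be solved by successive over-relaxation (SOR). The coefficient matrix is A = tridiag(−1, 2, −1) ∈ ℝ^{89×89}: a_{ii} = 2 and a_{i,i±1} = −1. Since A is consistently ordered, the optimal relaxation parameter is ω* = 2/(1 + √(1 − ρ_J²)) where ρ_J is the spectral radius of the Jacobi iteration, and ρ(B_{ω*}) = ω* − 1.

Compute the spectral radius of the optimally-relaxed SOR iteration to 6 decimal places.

B_J for the 89×89 system has eigenvalues cos(kπ/90); ρ_J = cos(π/90) = 0.999391.
√(1−ρ_J²) simplifies to sin(π/90) = 0.0348995.
Then 2/(1+√(1−ρ_J²)) = 2/(1+0.0348995); ω* = 2/1.0348995 = 1.932555.
Hence ρ(B_{ω*}) = 1.932555 − 1 = 0.932555.

ρ_SOR = 0.932555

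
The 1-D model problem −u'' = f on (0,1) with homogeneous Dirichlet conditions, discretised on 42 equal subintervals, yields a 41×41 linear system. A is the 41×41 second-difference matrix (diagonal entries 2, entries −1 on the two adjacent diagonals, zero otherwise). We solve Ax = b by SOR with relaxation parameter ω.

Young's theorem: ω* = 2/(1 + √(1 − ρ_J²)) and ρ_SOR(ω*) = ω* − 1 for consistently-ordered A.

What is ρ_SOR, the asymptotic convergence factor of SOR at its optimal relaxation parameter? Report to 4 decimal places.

ρ_J = max_k |cos(kπ/42)| = cos(π/42) = 0.9972
1 − cos²(π/42) = sin²(π/42) ⇒ √(1−ρ_J²) = sin(π/42) = 0.07473.
[ω*] 2 ÷ (1 + 0.07473) = 2 ÷ 1.07473 = 1.8609.
Hence ρ(B_{ω*}) = 1.8609 − 1 = 0.8609.

ρ_SOR = 0.8609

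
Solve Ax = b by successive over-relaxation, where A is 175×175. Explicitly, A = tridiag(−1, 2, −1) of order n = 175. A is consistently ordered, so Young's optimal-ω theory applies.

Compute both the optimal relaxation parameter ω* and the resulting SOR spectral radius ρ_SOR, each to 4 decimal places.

½·tridiag(1,0,1) at n=175: λ_k = cos(kπ/176); max |λ| at k=1 ⇒ ρ_J = cos(π/176) ≈ 0.9998.
√(1−ρ_J²) simplifies to sin(π/176) = 0.01785.
Then 2/(1+√(1−ρ_J²)) = 2/(1+0.01785); ω* = 2/1.01785 = 1.9649.
ρ(B_{ω*}) = ω*−1 = 0.9649

ω* = 1.9649, ρ_SOR = 0.9649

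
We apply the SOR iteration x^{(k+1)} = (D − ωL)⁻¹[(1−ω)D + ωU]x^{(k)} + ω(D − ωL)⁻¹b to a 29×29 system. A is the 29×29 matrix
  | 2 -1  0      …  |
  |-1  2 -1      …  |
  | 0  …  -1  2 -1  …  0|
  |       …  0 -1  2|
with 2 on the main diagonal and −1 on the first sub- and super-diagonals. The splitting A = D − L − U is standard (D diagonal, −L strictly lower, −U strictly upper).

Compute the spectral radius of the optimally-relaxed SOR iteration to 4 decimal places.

spectrum of D⁻¹(L+U) = {cos(kπ/30) : 1≤k≤29}; ρ_J = cos(π/30) = 0.9945.
root = sin(π/30) = 0.10453  (since 1−cos² = sin²).
ω* = 2/(1 + 0.10453) = 2/1.10453 = 1.8107.
ρ(B_{ω*}) = ω*−1 = 0.8107

ρ_SOR = 0.8107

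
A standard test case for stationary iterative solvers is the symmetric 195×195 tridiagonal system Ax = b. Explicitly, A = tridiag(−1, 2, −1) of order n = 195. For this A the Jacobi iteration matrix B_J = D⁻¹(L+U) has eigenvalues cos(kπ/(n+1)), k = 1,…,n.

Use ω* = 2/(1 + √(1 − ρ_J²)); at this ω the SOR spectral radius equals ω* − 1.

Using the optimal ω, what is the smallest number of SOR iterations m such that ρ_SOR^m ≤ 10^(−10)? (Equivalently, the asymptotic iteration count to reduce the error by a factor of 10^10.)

spectrum of D⁻¹(L+U) = {cos(kπ/196) : 1≤k≤195}; ρ_J = cos(π/196) = 0.9998715.
1 − cos²(π/196) = sin²(π/196) ⇒ √(1−ρ_J²) = sin(π/196) = 0.0160278.
Then 2/(1+√(1−ρ_J²)) = 2/(1+0.0160278); ω* = 2/1.0160278 = 1.9684501.
ρ_SOR = ω* − 1 ≈ 0.9684501.
Need (0.9684501)^m ≤ 10^(−10): m ≥ 10·ln10/|ln 0.9684501| = 23.0259/0.0320583 = 718.251 ⇒ m = 719.

m = 719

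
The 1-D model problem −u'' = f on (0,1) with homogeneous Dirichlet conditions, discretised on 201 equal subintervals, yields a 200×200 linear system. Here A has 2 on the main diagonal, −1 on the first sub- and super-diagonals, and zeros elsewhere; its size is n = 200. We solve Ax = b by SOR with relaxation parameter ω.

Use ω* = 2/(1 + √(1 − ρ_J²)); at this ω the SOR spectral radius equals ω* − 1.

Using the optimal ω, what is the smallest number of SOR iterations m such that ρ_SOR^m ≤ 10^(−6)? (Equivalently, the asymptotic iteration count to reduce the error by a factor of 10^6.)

m = 442

With n=200, ρ(Jacobi) = cos(π/201) = 0.9998779.
root = sin(π/201) = 0.0156292  (since 1−cos² = sin²).
ω* = 2/(1+0.0156292) = 1.9692226
Hence ρ(B_{ω*}) = 1.9692226 − 1 = 0.9692226.
Need (0.9692226)^m ≤ 10^(−6): m ≥ 6·ln10/|ln 0.9692226| = 13.8155/0.031261 = 441.940 ⇒ m = 442.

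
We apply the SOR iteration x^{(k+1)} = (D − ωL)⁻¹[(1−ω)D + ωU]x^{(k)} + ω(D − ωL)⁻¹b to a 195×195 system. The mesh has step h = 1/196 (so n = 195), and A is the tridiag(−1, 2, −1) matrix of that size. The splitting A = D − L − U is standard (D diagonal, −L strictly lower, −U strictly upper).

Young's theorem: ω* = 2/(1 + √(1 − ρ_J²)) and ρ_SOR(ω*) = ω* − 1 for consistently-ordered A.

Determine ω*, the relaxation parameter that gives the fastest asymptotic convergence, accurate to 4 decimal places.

ω* = 1.9684

n=195: λ(B_J) = 1 − λ(A)/2 = cos(kπ/196); k=1 gives ρ_J = 0.9999.
1 − cos²(π/196) = sin²(π/196) ⇒ √(1−ρ_J²) = sin(π/196) = 0.01603.
Then 2/(1+√(1−ρ_J²)) = 2/(1+0.01603); ω* = 2/1.01603 = 1.9684.
ρ_SOR = ω* − 1 = 1.9684 − 1 = 0.9684.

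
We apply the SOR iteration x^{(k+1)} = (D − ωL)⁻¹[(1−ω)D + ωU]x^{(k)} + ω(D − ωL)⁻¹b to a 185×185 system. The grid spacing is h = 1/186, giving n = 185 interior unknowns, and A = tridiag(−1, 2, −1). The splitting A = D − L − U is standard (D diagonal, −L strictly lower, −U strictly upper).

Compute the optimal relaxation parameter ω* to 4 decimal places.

ω* = 1.9668

ρ_J = max_k |cos(kπ/186)| = cos(π/186) = 0.9999
root = sin(π/186) = 0.01689  (since 1−cos² = sin²).
[ω*] 2 ÷ (1 + 0.01689) = 2 ÷ 1.01689 = 1.9668.
ρ_SOR = ω* − 1 ≈ 0.9668.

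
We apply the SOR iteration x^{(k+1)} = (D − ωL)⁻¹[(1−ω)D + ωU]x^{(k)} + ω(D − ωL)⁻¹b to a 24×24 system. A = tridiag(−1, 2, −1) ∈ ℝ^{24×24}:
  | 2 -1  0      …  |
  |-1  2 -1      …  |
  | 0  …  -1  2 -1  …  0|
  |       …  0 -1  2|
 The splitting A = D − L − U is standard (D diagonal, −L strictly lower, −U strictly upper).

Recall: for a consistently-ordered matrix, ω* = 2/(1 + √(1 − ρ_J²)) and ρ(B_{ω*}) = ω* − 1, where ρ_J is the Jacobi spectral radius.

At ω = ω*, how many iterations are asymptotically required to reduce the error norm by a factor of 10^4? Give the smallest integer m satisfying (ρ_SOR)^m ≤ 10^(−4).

m = 37

With n=24, ρ(Jacobi) = cos(π/25) = 0.9921147.
1 − cos²(π/25) = sin²(π/25) ⇒ √(1−ρ_J²) = sin(π/25) = 0.1253332.
Young: ω* = 2/(1+√(1−ρ_J²)) = 2/(1+0.1253332) = 2/1.1253332 = 1.7772514.
ρ(B_{ω*}) = ω*−1 = 0.7772514
Need (0.7772514)^m ≤ 10^(−4): m ≥ 4·ln10/|ln 0.7772514| = 9.21034/0.251991 = 36.550 ⇒ m = 37.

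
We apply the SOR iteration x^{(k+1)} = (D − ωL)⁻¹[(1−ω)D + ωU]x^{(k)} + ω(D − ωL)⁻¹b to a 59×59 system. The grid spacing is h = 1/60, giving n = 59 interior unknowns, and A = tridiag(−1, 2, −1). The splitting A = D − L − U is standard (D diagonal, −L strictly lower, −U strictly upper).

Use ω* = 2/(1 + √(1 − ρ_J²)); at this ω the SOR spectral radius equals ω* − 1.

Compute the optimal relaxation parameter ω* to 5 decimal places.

With n=59, ρ(Jacobi) = cos(π/60) = 0.99863.
√(1 − cos²(π/60)) = sin(π/60) ≈ 0.052336.
ω* = 2/(1+0.052336) = 1.90053
Hence ρ(B_{ω*}) = 1.90053 − 1 = 0.90053.

ω* = 1.90053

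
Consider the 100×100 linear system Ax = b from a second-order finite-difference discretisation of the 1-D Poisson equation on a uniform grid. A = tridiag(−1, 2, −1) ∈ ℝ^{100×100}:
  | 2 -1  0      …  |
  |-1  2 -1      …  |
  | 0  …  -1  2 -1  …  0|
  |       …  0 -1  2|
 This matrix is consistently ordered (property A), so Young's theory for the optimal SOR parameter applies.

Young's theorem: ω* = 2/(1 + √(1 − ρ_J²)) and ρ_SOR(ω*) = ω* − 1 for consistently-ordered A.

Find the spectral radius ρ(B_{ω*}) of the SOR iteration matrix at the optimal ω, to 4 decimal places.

With n=100, ρ(Jacobi) = cos(π/101) = 0.9995.
√(1−ρ_J²) simplifies to sin(π/101) = 0.03110.
[ω*] 2 ÷ (1 + 0.03110) = 2 ÷ 1.03110 = 1.9397.
ρ_SOR = ω* − 1 ≈ 0.9397.

ρ_SOR = 0.9397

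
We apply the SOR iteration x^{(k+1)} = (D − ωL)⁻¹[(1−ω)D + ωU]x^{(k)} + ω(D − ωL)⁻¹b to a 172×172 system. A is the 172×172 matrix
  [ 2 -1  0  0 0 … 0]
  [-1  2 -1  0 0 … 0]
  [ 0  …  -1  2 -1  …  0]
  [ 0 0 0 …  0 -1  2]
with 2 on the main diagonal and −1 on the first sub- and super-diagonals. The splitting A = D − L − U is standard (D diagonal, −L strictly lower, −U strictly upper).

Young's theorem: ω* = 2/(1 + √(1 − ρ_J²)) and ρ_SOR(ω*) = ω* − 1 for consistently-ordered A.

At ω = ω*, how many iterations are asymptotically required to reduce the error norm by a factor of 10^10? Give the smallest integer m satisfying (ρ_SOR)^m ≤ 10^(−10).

n=172: λ(B_J) = 1 − λ(A)/2 = cos(kπ/173); k=1 gives ρ_J = 0.9998351.
√(1 − cos²(π/173)) = sin(π/173) ≈ 0.0181585.
ω* = 2/(1 + 0.0181585) = 2/1.0181585 = 1.9643307.
Hence ρ(B_{ω*}) = 1.9643307 − 1 = 0.9643307.
ρ_SOR^m ≤ 10^(−10) ⇔ m ≥ 10·ln10/(−ln 0.9643307) = 23.0259/0.036321 = 633.956; m = ⌈633.956⌉ = 634.

m = 634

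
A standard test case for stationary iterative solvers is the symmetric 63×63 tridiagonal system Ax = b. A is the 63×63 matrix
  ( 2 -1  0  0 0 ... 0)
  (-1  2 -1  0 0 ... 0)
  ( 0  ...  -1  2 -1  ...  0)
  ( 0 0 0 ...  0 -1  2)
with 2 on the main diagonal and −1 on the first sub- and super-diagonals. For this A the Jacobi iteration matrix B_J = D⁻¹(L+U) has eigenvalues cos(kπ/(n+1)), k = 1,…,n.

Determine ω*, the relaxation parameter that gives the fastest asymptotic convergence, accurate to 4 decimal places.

½·tridiag(1,0,1) at n=63: λ_k = cos(kπ/64); max |λ| at k=1 ⇒ ρ_J = cos(π/64) ≈ 0.9988.
√(1 − cos²(π/64)) = sin(π/64) ≈ 0.04907.
So ω* = 2/1.04907 = 1.9065 (Young).
At ω = 1.9065 every |λ(B_ω)| = ω−1, so ρ_SOR = 0.9065.

ω* = 1.9065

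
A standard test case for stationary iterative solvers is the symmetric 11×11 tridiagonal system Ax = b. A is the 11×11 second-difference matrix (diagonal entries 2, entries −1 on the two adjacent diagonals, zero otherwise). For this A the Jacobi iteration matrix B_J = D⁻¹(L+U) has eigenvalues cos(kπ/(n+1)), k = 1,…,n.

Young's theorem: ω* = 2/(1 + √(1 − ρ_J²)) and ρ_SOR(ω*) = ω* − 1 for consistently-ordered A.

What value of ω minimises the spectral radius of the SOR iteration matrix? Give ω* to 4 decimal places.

[ρ_J] n=11: ρ(B_J) = cos(π/(n+1)) = cos(π/12) = 0.9659.
√(1 − cos²(π/12)) = sin(π/12) ≈ 0.25882.
Young: ω* = 2/(1+√(1−ρ_J²)) = 2/(1+0.25882) = 2/1.25882 = 1.5888.
ρ_SOR = ω* − 1 = 1.5888 − 1 = 0.5888.

ω* = 1.5888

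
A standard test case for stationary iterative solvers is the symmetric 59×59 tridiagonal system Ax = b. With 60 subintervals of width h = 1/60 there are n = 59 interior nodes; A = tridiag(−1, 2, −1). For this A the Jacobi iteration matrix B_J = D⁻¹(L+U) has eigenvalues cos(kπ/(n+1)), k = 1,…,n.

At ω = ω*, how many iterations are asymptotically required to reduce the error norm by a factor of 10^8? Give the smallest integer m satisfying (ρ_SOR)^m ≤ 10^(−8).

n=59: λ(B_J) = 1 − λ(A)/2 = cos(kπ/60); k=1 gives ρ_J = 0.9986295.
√(1 − cos²(π/60)) = sin(π/60) ≈ 0.0523360.
ω* = 2/(1+0.0523360) = 1.9005337
[ρ_SOR] ω* − 1 = 0.9005337.
8·ln10 = 18.4207; −ln(0.9005337) = 0.104768; m = ⌈18.4207/0.104768⌉ = ⌈175.824⌉ = 176.

m = 176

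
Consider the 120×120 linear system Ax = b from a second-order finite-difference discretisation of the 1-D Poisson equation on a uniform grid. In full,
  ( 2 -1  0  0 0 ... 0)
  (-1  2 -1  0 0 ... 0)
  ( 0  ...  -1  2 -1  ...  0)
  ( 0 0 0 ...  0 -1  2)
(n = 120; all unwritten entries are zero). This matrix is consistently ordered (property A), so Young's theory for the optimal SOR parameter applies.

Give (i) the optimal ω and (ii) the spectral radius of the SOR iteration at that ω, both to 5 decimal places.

ω* = 1.94939, ρ_SOR = 0.94939

spectrum of D⁻¹(L+U) = {cos(kπ/121) : 1≤k≤120}; ρ_J = cos(π/121) = 0.99966.
√(1−ρ_J²) = |sin(π/121)| = 0.025961
ω* = 2/(1 + 0.025961) = 2/1.025961 = 1.94939.
[ρ_SOR] ω* − 1 = 0.94939.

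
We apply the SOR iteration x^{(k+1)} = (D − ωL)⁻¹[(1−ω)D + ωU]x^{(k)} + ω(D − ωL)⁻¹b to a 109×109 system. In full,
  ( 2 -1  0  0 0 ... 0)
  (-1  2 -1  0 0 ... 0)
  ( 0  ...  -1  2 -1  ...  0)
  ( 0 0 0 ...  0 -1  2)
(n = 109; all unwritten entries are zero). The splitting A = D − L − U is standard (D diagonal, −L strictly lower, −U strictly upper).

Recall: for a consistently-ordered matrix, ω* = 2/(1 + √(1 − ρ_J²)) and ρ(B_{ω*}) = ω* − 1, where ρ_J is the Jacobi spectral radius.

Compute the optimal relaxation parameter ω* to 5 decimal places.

ω* = 1.94447

ρ_J = max_k |cos(kπ/110)| = cos(π/110) = 0.99959
√(1 − cos²(π/110)) = sin(π/110) ≈ 0.028556.
So ω* = 2/1.028556 = 1.94447 (Young).
[ρ_SOR] ω* − 1 = 0.94447.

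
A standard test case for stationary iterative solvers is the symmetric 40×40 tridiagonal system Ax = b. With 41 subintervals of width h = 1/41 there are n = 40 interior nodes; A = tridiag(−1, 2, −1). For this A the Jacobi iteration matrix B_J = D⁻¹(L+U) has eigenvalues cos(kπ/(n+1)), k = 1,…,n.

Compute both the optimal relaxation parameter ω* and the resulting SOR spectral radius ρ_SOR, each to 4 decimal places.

ω* = 1.8578, ρ_SOR = 0.8578

[ρ_J] n=40: ρ(B_J) = cos(π/(n+1)) = cos(π/41) = 0.9971.
1 − cos²(π/41) = sin²(π/41) ⇒ √(1−ρ_J²) = sin(π/41) = 0.07655.
Young: ω* = 2/(1+√(1−ρ_J²)) = 2/(1+0.07655) = 2/1.07655 = 1.8578.
ρ_SOR = ω* − 1 ≈ 0.8578.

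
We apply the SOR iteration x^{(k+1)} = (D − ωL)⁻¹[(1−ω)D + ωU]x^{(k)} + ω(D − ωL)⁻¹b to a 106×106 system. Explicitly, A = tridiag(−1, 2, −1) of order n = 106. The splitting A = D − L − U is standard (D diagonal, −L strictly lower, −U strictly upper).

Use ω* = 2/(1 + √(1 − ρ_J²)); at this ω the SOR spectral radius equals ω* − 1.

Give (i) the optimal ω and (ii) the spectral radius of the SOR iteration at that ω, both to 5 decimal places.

ω* = 1.94296, ρ_SOR = 0.94296

½·tridiag(1,0,1) at n=106: λ_k = cos(kπ/107); max |λ| at k=1 ⇒ ρ_J = cos(π/107) ≈ 0.99957.
√(1−ρ_J²) simplifies to sin(π/107) = 0.029356.
So ω* = 2/1.029356 = 1.94296 (Young).
ρ_SOR = ω* − 1 ≈ 0.94296.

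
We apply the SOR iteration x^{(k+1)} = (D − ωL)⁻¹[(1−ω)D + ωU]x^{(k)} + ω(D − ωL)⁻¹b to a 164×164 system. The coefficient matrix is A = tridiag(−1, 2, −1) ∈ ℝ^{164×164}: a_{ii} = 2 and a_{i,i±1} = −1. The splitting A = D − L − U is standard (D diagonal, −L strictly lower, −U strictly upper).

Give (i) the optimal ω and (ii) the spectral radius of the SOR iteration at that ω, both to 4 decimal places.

spectrum of D⁻¹(L+U) = {cos(kπ/165) : 1≤k≤164}; ρ_J = cos(π/165) = 0.9998.
√(1−ρ_J²) = |sin(π/165)| = 0.01904
Young: ω* = 2/(1+√(1−ρ_J²)) = 2/(1+0.01904) = 2/1.01904 = 1.9626.
and ρ(B_{ω*}) = 1.9626 − 1 = 0.9626.

ω* = 1.9626, ρ_SOR = 0.9626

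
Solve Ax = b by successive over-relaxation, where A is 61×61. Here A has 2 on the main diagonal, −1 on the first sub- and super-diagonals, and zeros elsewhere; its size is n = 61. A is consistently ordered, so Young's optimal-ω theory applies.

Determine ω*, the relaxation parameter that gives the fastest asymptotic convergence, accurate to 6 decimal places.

ρ_J = max_k |cos(kπ/62)| = cos(π/62) = 0.998717
√(1−ρ_J²) simplifies to sin(π/62) = 0.0506492.
ω* = 2/(1 + 0.0506492) = 2/1.0506492 = 1.903585.
ρ_SOR = ω* − 1 = 1.903585 − 1 = 0.903585.

ω* = 1.903585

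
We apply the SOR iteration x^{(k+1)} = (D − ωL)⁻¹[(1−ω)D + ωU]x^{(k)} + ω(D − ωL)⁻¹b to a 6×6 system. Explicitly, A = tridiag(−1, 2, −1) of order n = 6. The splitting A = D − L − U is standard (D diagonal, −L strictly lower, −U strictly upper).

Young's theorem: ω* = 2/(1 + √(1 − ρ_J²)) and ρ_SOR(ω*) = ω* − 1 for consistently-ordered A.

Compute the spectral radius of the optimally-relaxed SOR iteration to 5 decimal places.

ρ_SOR = 0.39481

With n=6, ρ(Jacobi) = cos(π/7) = 0.90097.
√(1 − cos²(π/7)) = sin(π/7) ≈ 0.433884.
[ω*] 2 ÷ (1 + 0.433884) = 2 ÷ 1.433884 = 1.39481.
Hence ρ(B_{ω*}) = 1.39481 − 1 = 0.39481.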